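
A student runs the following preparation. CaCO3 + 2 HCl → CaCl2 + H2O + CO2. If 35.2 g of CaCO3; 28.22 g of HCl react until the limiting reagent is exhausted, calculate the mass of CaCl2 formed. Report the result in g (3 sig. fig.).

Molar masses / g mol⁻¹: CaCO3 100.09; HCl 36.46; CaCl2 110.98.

39.0 g

n(CaCO3) = 35.20 / 100.09 = 0.3517 mol
n(HCl) = 28.22 / 36.46 = 0.7740 mol
n/ν for CaCO3 = 0.3517/1 = 0.3517
n/ν for HCl = 0.7740/2 = 0.3870
Smallest n/ν is CaCO3 → limiting reagent.
n(CaCl2) = (1/1) × 0.3517 = 0.3517 mol
mass = 0.3517 × 110.98 = 39.03 g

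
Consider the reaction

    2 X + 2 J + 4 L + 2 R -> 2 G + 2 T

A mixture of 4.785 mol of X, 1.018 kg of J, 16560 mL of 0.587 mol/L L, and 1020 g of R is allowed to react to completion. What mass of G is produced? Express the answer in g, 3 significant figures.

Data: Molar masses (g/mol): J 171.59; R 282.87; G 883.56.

n(X) = 4.785 mol
n(J) = 1.018×1000 / 171.59 = 5.933 mol
n(L) = 0.587 × 16560/1000 = 9.721 mol
n(R) = 1020 / 282.87 = 3.606 mol
n/ν for X = 4.785/2 = 2.393
n/ν for J = 5.933/2 = 2.967
n/ν for L = 9.721/4 = 2.430
n/ν for R = 3.606/2 = 1.803
Smallest n/ν is R → limiting reagent.
n(G) = (2/2) × 3.606 = 3.606 mol
mass = 3.606 × 883.56 = 3186 g

3190 g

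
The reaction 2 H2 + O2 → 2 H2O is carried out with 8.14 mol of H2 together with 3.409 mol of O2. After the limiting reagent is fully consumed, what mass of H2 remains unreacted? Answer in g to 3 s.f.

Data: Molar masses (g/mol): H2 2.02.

2.67 g

n(H2) = 8.140 mol
n(O2) = 3.409 mol
n/ν for H2 = 8.140/2 = 4.070
n/ν for O2 = 3.409/1 = 3.409
Smallest n/ν is O2 → limiting reagent.
H2 consumed = (2/1) × 3.409 = 6.818 mol
H2 remaining = 8.140 − 6.818 = 1.322 mol
mass = 1.322 × 2.02 = 2.670 g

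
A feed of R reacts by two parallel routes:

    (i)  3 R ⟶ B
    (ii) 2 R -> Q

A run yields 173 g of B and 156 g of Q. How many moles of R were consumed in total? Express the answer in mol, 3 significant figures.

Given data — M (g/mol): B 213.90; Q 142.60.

n(B) = 173 / 213.90 = 0.8088 mol
n(Q) = 156 / 142.60 = 1.094 mol
n(R) via (i) = (3/1)×0.8088 = 2.426 mol
n(R) via (ii) = (2/1)×1.094 = 2.188 mol
total n(R) = 2.426 + 2.188 = 4.614 mol

4.61 mol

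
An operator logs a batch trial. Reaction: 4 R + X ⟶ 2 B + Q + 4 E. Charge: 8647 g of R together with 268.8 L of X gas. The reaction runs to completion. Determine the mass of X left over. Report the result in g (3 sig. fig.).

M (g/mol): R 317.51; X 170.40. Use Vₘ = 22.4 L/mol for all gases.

n(R) = 8647 / 317.51 = 27.23 mol
n(X) = 268.8 / 22.4 = 12.00 mol
n/ν for R = 27.23/4 = 6.808
n/ν for X = 12.00/1 = 12.00
Smallest n/ν is R → limiting reagent.
X consumed = (1/4) × 27.23 = 6.808 mol
X remaining = 12.00 − 6.808 = 5.192 mol
mass = 5.192 × 170.40 = 884.7 g

885 g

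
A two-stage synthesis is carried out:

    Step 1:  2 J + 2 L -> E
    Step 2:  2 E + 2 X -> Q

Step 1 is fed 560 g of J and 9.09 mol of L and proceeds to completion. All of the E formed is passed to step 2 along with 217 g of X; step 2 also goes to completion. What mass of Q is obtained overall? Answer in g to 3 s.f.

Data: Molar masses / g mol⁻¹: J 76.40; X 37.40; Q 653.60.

1200 g

Step 1:
n(J) = 560.0 / 76.40 = 7.330 mol
n(L) = 9.090 mol
n/ν for J = 7.330/2 = 3.665
n/ν for L = 9.090/2 = 4.545
Smallest n/ν is J → limiting reagent.
n(E) produced = (1/2) × 7.330 = 3.665 mol
Step 2:
n(E) available = 3.665 mol
n(X) = 217.0 / 37.40 = 5.802 mol
n/ν for E = 3.665/2 = 1.833
n/ν for X = 5.802/2 = 2.901
Smallest n/ν is E → limiting reagent.
n(Q) = (1/2) × 3.665 = 1.833 mol
mass = 1.833 × 653.60 = 1198 g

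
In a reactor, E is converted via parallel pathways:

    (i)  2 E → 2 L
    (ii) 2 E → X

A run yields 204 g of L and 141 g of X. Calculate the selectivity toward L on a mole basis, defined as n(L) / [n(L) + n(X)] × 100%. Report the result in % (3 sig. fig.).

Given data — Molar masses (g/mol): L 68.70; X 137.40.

74.3 %

n(L) = 204 / 68.70 = 2.969 mol
n(X) = 141 / 137.40 = 1.026 mol
selectivity = 2.969/(2.969+1.026) × 100 = 74.32 %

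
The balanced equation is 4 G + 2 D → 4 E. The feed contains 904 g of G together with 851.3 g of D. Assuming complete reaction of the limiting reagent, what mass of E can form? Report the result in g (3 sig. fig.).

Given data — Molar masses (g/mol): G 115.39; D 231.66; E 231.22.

1700 g

n(G) = 904.0 / 115.39 = 7.834 mol
n(D) = 851.3 / 231.66 = 3.675 mol
n/ν → G: 1.959, D: 1.838; D is limiting.
n(E) = (4/2) × 3.675 = 7.350 mol
mass = 7.350 × 231.22 = 1699 g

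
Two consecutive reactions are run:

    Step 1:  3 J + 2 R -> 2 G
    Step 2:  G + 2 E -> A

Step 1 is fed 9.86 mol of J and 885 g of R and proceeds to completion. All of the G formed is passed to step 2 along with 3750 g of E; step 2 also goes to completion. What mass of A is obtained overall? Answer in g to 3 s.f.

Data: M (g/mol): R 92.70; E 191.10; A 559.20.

Step 1:
n(J) = 9.860 mol
n(R) = 885.0 / 92.70 = 9.547 mol
n/ν for J = 9.860/3 = 3.287
n/ν for R = 9.547/2 = 4.774
Smallest n/ν is J → limiting reagent.
n(G) produced = (2/3) × 9.860 = 6.573 mol
Step 2:
n(G) available = 6.573 mol
n(E) = 3750 / 191.10 = 19.62 mol
n/ν for G = 6.573/1 = 6.573
n/ν for E = 19.62/2 = 9.810
Smallest n/ν is G → limiting reagent.
n(A) = (1/1) × 6.573 = 6.573 mol
mass = 6.573 × 559.20 = 3676 g

3680 g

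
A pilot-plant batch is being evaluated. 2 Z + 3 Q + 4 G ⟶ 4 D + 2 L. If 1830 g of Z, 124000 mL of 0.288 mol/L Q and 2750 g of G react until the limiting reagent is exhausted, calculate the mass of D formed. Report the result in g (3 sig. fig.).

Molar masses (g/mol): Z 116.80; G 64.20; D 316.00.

9900 g

n(Z) = 1830 / 116.80 = 15.67 mol
n(Q) = 0.288 × 124000/1000 = 35.71 mol
n(G) = 2750 / 64.20 = 42.83 mol
n/ν for Z = 15.67/2 = 7.835
n/ν for Q = 35.71/3 = 11.90
n/ν for G = 42.83/4 = 10.71
Smallest n/ν is Z → limiting reagent.
n(D) = (4/2) × 15.67 = 31.34 mol
mass = 31.34 × 316.00 = 9903 g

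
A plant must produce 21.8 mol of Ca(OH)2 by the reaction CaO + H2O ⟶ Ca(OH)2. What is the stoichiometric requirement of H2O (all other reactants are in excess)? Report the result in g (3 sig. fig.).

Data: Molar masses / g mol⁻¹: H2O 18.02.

393 g

n(Ca(OH)2) = 21.80 mol
n(H2O) = (1/1) × 21.80 = 21.80 mol
mass = 21.80 × 18.02 = 392.8 g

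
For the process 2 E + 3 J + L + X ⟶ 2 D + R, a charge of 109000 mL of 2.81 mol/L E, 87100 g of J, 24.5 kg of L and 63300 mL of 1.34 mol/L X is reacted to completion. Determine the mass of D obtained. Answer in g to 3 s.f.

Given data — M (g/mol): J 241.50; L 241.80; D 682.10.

116000 g

n(E) = 2.81 × 109000/1000 = 306.3 mol
n(J) = 87100 / 241.50 = 360.7 mol
n(L) = 24.50×1000 / 241.80 = 101.3 mol
n(X) = 1.34 × 63300/1000 = 84.82 mol
n/ν for E = 306.3/2 = 153.2
n/ν for J = 360.7/3 = 120.2
n/ν for L = 101.3/1 = 101.3
n/ν for X = 84.82/1 = 84.82
Smallest n/ν is X → limiting reagent.
n(D) = (2/1) × 84.82 = 169.6 mol
mass = 169.6 × 682.10 = 115700 g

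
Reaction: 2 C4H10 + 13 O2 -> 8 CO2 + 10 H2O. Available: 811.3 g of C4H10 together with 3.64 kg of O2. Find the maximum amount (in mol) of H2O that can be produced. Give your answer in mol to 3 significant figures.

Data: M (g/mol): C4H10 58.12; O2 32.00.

69.8 mol

n(C4H10) = 811.3 / 58.12 = 13.96 mol
n(O2) = 3.640×1000 / 32.00 = 113.8 mol
n/ν for C4H10 = 13.96/2 = 6.980
n/ν for O2 = 113.8/13 = 8.754
Smallest n/ν is C4H10 → limiting reagent.
n(H2O) = (10/2) × 13.96 = 69.80 mol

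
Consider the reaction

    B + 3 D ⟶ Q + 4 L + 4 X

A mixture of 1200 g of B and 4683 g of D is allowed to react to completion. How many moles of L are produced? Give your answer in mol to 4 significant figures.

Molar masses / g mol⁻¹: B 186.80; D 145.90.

n(B) = 1200 / 186.80 = 6.424 mol
n(D) = 4683 / 145.90 = 32.10 mol
n/ν for B = 6.424/1 = 6.424
n/ν for D = 32.10/3 = 10.70
Smallest n/ν is B → limiting reagent.
n(L) = (4/1) × 6.424 = 25.70 mol

25.70 mol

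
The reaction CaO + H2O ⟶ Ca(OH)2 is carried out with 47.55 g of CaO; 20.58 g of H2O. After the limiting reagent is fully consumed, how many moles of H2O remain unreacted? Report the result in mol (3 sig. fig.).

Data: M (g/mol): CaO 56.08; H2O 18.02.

n(CaO) = 47.55 / 56.08 = 0.8479 mol
n(H2O) = 20.58 / 18.02 = 1.142 mol
n/ν → CaO: 0.8479, H2O: 1.142; CaO is limiting.
H2O consumed = (1/1) × 0.8479 = 0.8479 mol
H2O remaining = 1.142 − 0.8479 = 0.2941 mol

0.294 mol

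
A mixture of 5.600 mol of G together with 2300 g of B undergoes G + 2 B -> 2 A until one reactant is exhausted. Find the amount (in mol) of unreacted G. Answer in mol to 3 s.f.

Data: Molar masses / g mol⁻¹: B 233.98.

0.685 mol

n(G) = 5.600 mol
n(B) = 2300 / 233.98 = 9.830 mol
n/ν → G: 5.600, B: 4.915; B is limiting.
G consumed = (1/2) × 9.830 = 4.915 mol
G remaining = 5.600 − 4.915 = 0.6850 mol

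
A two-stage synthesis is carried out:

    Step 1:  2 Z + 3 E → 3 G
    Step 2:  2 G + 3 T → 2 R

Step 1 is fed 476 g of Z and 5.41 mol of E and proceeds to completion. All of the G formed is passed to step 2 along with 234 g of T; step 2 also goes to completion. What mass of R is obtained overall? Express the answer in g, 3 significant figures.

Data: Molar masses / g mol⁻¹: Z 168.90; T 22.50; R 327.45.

Step 1:
n(Z) = 476.0 / 168.90 = 2.818 mol
n(E) = 5.410 mol
n/ν for Z = 2.818/2 = 1.409
n/ν for E = 5.410/3 = 1.803
Smallest n/ν is Z → limiting reagent.
n(G) produced = (3/2) × 2.818 = 4.227 mol
Step 2:
n(G) available = 4.227 mol
n(T) = 234.0 / 22.50 = 10.40 mol
n/ν for G = 4.227/2 = 2.114
n/ν for T = 10.40/3 = 3.467
Smallest n/ν is G → limiting reagent.
n(R) = (2/2) × 4.227 = 4.227 mol
mass = 4.227 × 327.45 = 1384 g

1380 g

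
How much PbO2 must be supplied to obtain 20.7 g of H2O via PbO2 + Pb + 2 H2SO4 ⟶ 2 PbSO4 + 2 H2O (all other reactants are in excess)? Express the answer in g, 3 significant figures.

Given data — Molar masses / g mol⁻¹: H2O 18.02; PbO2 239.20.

n(H2O) = 20.7 / 18.02 = 1.149 mol
n(PbO2) = (1/2) × 1.149 = 0.5745 mol
mass = 0.5745 × 239.20 = 137.4 g

137 g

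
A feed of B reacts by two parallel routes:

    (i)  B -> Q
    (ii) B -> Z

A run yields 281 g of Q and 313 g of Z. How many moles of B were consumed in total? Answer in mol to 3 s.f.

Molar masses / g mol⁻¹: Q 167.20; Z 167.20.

n(Q) = 281 / 167.20 = 1.681 mol
n(Z) = 313 / 167.20 = 1.872 mol
n(B) via (i) = (1/1)×1.681 = 1.681 mol
n(B) via (ii) = (1/1)×1.872 = 1.872 mol
total n(B) = 1.681 + 1.872 = 3.553 mol

3.55 mol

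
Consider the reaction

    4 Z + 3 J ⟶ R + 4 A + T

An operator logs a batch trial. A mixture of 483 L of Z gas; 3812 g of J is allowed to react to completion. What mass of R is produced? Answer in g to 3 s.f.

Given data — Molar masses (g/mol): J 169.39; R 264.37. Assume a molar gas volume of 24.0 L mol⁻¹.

n(Z) = 483.0 / 24.0 = 20.13 mol
n(J) = 3812 / 169.39 = 22.50 mol
n/ν → Z: 5.033, J: 7.500; Z is limiting.
n(R) = (1/4) × 20.13 = 5.033 mol
mass = 5.033 × 264.37 = 1331 g

1330 g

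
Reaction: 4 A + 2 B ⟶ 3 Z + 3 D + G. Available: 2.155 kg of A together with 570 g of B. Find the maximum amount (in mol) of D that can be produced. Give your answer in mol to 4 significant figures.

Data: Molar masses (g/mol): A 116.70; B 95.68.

8.936 mol

n(A) = 2.155×1000 / 116.70 = 18.47 mol
n(B) = 570.0 / 95.68 = 5.957 mol
n/ν → A: 4.618, B: 2.979; B is limiting.
n(D) = (3/2) × 5.957 = 8.936 mol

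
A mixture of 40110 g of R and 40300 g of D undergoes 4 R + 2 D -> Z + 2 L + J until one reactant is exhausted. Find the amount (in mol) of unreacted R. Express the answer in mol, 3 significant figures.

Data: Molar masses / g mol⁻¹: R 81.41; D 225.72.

n(R) = 40110 / 81.41 = 492.7 mol
n(D) = 40300 / 225.72 = 178.5 mol
n/ν for R = 492.7/4 = 123.2
n/ν for D = 178.5/2 = 89.25
Smallest n/ν is D → limiting reagent.
R consumed = (4/2) × 178.5 = 357.0 mol
R remaining = 492.7 − 357.0 = 135.7 mol

136 mol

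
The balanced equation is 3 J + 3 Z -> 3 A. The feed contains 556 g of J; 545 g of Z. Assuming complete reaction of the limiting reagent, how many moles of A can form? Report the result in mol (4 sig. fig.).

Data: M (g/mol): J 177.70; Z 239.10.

2.279 mol

n(J) = 556.0 / 177.70 = 3.129 mol
n(Z) = 545.0 / 239.10 = 2.279 mol
n/ν → J: 1.043, Z: 0.7597; Z is limiting.
n(A) = (3/3) × 2.279 = 2.279 mol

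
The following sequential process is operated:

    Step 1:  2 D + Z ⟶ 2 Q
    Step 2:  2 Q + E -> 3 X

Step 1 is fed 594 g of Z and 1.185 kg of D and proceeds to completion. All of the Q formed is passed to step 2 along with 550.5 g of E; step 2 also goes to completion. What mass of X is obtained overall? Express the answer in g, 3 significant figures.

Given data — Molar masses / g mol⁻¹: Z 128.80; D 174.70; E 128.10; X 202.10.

Step 1:
n(Z) = 594.0 / 128.80 = 4.612 mol
n(D) = 1.185×1000 / 174.70 = 6.783 mol
n/ν for Z = 4.612/1 = 4.612
n/ν for D = 6.783/2 = 3.392
Smallest n/ν is D → limiting reagent.
n(Q) produced = (2/2) × 6.783 = 6.783 mol
Step 2:
n(Q) available = 6.783 mol
n(E) = 550.5 / 128.10 = 4.297 mol
n/ν for Q = 6.783/2 = 3.392
n/ν for E = 4.297/1 = 4.297
Smallest n/ν is Q → limiting reagent.
n(X) = (3/2) × 6.783 = 10.17 mol
mass = 10.17 × 202.10 = 2055 g

2060 g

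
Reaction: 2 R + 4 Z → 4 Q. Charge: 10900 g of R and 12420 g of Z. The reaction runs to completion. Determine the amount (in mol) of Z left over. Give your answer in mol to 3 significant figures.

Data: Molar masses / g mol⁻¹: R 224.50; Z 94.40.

34.5 mol

n(R) = 10900 / 224.50 = 48.55 mol
n(Z) = 12420 / 94.40 = 131.6 mol
n/ν → R: 24.28, Z: 32.90; R is limiting.
Z consumed = (4/2) × 48.55 = 97.10 mol
Z remaining = 131.6 − 97.10 = 34.50 mol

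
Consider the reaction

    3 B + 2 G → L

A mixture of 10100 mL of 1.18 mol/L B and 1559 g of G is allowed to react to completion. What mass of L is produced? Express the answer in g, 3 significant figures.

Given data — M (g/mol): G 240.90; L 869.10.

2810 g

n(B) = 1.18 × 10100/1000 = 11.92 mol
n(G) = 1559 / 240.90 = 6.472 mol
n/ν for B = 11.92/3 = 3.973
n/ν for G = 6.472/2 = 3.236
Smallest n/ν is G → limiting reagent.
n(L) = (1/2) × 6.472 = 3.236 mol
mass = 3.236 × 869.10 = 2812 g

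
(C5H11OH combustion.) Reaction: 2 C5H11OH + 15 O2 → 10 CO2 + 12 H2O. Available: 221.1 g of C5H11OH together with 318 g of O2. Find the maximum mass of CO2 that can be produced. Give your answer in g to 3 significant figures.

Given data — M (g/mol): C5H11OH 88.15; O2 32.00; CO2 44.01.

292 g

n(C5H11OH) = 221.1 / 88.15 = 2.508 mol
n(O2) = 318.0 / 32.00 = 9.938 mol
n/ν for C5H11OH = 2.508/2 = 1.254
n/ν for O2 = 9.938/15 = 0.6625
Smallest n/ν is O2 → limiting reagent.
n(CO2) = (10/15) × 9.938 = 6.625 mol
mass = 6.625 × 44.01 = 291.6 g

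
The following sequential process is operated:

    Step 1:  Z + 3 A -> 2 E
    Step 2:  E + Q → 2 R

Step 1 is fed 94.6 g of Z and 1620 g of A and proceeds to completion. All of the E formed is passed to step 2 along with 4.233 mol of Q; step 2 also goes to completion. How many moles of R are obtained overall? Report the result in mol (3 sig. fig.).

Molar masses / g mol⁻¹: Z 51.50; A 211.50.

Step 1:
n(Z) = 94.60 / 51.50 = 1.837 mol
n(A) = 1620 / 211.50 = 7.660 mol
n/ν for Z = 1.837/1 = 1.837
n/ν for A = 7.660/3 = 2.553
Smallest n/ν is Z → limiting reagent.
n(E) produced = (2/1) × 1.837 = 3.674 mol
Step 2:
n(E) available = 3.674 mol
n(Q) = 4.233 mol
n/ν for E = 3.674/1 = 3.674
n/ν for Q = 4.233/1 = 4.233
Smallest n/ν is E → limiting reagent.
n(R) = (2/1) × 3.674 = 7.348 mol

7.35 mol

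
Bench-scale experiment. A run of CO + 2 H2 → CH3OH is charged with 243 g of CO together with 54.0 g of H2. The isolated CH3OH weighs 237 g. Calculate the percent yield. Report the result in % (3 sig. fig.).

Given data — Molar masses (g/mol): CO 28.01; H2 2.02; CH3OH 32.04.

85.3 %

n(CO) = 243.0 / 28.01 = 8.675 mol
n(H2) = 54.00 / 2.02 = 26.73 mol
n/ν for CO = 8.675/1 = 8.675
n/ν for H2 = 26.73/2 = 13.37
Smallest n/ν is CO → limiting reagent.
theoretical n(CH3OH) = (1/1) × 8.675 = 8.675 mol → 277.9 g
% yield = 237 / 277.9 × 100 = 85.28 %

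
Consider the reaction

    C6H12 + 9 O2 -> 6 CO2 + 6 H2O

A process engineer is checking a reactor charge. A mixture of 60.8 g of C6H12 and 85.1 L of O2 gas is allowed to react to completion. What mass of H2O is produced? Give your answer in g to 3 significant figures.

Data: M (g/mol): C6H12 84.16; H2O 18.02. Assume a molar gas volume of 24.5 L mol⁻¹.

n(C6H12) = 60.80 / 84.16 = 0.7224 mol
n(O2) = 85.10 / 24.5 = 3.473 mol
n/ν → C6H12: 0.7224, O2: 0.3859; O2 is limiting.
n(H2O) = (6/9) × 3.473 = 2.315 mol
mass = 2.315 × 18.02 = 41.72 g

41.7 g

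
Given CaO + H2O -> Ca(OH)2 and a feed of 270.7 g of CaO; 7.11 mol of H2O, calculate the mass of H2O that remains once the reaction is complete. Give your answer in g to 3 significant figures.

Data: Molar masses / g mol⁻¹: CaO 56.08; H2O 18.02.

41.1 g

n(CaO) = 270.7 / 56.08 = 4.827 mol
n(H2O) = 7.110 mol
n/ν → CaO: 4.827, H2O: 7.110; CaO is limiting.
H2O consumed = (1/1) × 4.827 = 4.827 mol
H2O remaining = 7.110 − 4.827 = 2.283 mol
mass = 2.283 × 18.02 = 41.14 g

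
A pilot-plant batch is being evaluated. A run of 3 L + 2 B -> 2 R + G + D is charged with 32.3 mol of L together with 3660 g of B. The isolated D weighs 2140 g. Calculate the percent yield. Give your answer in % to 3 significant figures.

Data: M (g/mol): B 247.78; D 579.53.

n(L) = 32.30 mol
n(B) = 3660 / 247.78 = 14.77 mol
n/ν → L: 10.77, B: 7.385; B is limiting.
theoretical n(D) = (1/2) × 14.77 = 7.385 mol → 4280 g
% yield = 2140 / 4280 × 100 = 50.00 %

50.0 %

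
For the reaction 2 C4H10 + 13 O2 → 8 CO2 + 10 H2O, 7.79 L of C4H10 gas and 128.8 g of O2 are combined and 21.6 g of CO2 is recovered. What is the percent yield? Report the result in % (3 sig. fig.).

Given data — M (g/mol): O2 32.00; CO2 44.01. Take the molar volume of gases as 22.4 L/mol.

n(C4H10) = 7.790 / 22.4 = 0.3478 mol
n(O2) = 128.8 / 32.00 = 4.025 mol
n/ν → C4H10: 0.1739, O2: 0.3096; C4H10 is limiting.
theoretical n(CO2) = (8/2) × 0.3478 = 1.391 mol → 61.22 g
% yield = 21.6 / 61.22 × 100 = 35.28 %

35.3 %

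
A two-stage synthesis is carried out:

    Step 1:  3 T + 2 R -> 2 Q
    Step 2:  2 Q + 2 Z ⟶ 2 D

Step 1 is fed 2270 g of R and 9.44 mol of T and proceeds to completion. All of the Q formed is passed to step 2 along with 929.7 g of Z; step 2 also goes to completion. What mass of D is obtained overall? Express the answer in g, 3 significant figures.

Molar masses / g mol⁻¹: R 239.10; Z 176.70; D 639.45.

Step 1:
n(R) = 2270 / 239.10 = 9.494 mol
n(T) = 9.440 mol
n/ν for R = 9.494/2 = 4.747
n/ν for T = 9.440/3 = 3.147
Smallest n/ν is T → limiting reagent.
n(Q) produced = (2/3) × 9.440 = 6.293 mol
Step 2:
n(Q) available = 6.293 mol
n(Z) = 929.7 / 176.70 = 5.261 mol
n/ν for Q = 6.293/2 = 3.147
n/ν for Z = 5.261/2 = 2.631
Smallest n/ν is Z → limiting reagent.
n(D) = (2/2) × 5.261 = 5.261 mol
mass = 5.261 × 639.45 = 3364 g

3360 g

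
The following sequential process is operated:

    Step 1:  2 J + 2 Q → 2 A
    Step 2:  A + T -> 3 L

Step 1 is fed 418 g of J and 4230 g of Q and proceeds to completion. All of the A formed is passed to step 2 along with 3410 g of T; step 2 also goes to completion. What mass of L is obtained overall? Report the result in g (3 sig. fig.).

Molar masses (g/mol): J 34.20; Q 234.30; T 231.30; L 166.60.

Step 1:
n(J) = 418.0 / 34.20 = 12.22 mol
n(Q) = 4230 / 234.30 = 18.05 mol
n/ν for J = 12.22/2 = 6.110
n/ν for Q = 18.05/2 = 9.025
Smallest n/ν is J → limiting reagent.
n(A) produced = (2/2) × 12.22 = 12.22 mol
Step 2:
n(A) available = 12.22 mol
n(T) = 3410 / 231.30 = 14.74 mol
n/ν for A = 12.22/1 = 12.22
n/ν for T = 14.74/1 = 14.74
Smallest n/ν is A → limiting reagent.
n(L) = (3/1) × 12.22 = 36.66 mol
mass = 36.66 × 166.60 = 6108 g

6110 g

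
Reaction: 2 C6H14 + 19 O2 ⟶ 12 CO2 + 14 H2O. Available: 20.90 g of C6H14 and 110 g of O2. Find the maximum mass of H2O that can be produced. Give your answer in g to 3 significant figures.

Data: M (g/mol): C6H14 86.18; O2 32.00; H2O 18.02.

n(C6H14) = 20.90 / 86.18 = 0.2425 mol
n(O2) = 110.0 / 32.00 = 3.438 mol
n/ν for C6H14 = 0.2425/2 = 0.1213
n/ν for O2 = 3.438/19 = 0.1809
Smallest n/ν is C6H14 → limiting reagent.
n(H2O) = (14/2) × 0.2425 = 1.698 mol
mass = 1.698 × 18.02 = 30.60 g

30.6 g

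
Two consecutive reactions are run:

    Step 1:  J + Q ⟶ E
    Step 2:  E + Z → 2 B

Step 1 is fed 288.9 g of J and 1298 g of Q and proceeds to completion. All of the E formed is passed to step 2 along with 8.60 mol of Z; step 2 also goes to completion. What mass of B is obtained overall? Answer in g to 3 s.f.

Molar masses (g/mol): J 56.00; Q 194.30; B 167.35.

1730 g

Step 1:
n(J) = 288.9 / 56.00 = 5.159 mol
n(Q) = 1298 / 194.30 = 6.680 mol
n/ν for J = 5.159/1 = 5.159
n/ν for Q = 6.680/1 = 6.680
Smallest n/ν is J → limiting reagent.
n(E) produced = (1/1) × 5.159 = 5.159 mol
Step 2:
n(E) available = 5.159 mol
n(Z) = 8.600 mol
n/ν for E = 5.159/1 = 5.159
n/ν for Z = 8.600/1 = 8.600
Smallest n/ν is E → limiting reagent.
n(B) = (2/1) × 5.159 = 10.32 mol
mass = 10.32 × 167.35 = 1727 g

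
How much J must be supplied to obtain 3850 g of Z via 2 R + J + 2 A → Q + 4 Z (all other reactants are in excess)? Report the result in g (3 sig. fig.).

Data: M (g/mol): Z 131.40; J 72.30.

n(Z) = 3850 / 131.40 = 29.30 mol
n(J) = (1/4) × 29.30 = 7.325 mol
mass = 7.325 × 72.30 = 529.6 g

530 g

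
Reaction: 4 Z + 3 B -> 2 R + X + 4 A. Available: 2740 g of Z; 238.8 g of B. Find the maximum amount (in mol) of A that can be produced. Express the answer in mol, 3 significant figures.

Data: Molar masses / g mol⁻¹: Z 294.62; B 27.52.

9.30 mol

n(Z) = 2740 / 294.62 = 9.300 mol
n(B) = 238.8 / 27.52 = 8.677 mol
n/ν for Z = 9.300/4 = 2.325
n/ν for B = 8.677/3 = 2.892
Smallest n/ν is Z → limiting reagent.
n(A) = (4/4) × 9.300 = 9.300 mol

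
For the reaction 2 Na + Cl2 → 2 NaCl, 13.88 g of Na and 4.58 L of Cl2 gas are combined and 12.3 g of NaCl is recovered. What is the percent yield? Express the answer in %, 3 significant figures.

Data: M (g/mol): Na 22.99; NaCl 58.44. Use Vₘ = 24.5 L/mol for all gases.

56.3 %

n(Na) = 13.88 / 22.99 = 0.6037 mol
n(Cl2) = 4.580 / 24.5 = 0.1869 mol
n/ν for Na = 0.6037/2 = 0.3019
n/ν for Cl2 = 0.1869/1 = 0.1869
Smallest n/ν is Cl2 → limiting reagent.
theoretical n(NaCl) = (2/1) × 0.1869 = 0.3738 mol → 21.84 g
% yield = 12.3 / 21.84 × 100 = 56.32 %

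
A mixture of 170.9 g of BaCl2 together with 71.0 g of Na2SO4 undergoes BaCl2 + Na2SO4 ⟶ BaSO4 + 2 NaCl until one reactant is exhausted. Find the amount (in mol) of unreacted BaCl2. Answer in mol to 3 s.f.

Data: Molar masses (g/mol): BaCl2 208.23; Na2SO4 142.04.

n(BaCl2) = 170.9 / 208.23 = 0.8207 mol
n(Na2SO4) = 71.00 / 142.04 = 0.4999 mol
n/ν for BaCl2 = 0.8207/1 = 0.8207
n/ν for Na2SO4 = 0.4999/1 = 0.4999
Smallest n/ν is Na2SO4 → limiting reagent.
BaCl2 consumed = (1/1) × 0.4999 = 0.4999 mol
BaCl2 remaining = 0.8207 − 0.4999 = 0.3208 mol

0.321 mol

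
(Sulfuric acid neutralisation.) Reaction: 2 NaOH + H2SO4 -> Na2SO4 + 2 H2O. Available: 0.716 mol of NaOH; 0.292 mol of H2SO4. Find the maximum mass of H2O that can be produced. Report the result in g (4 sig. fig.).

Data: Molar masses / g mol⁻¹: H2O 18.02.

n(NaOH) = 0.7160 mol
n(H2SO4) = 0.2920 mol
n/ν → NaOH: 0.3580, H2SO4: 0.2920; H2SO4 is limiting.
n(H2O) = (2/1) × 0.2920 = 0.5840 mol
mass = 0.5840 × 18.02 = 10.52 g

10.52 g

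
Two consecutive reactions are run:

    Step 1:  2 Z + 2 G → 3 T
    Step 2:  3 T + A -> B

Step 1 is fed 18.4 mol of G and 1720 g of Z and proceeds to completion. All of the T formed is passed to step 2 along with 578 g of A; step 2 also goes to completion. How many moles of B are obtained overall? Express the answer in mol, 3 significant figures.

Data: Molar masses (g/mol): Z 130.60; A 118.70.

4.87 mol

Step 1:
n(G) = 18.40 mol
n(Z) = 1720 / 130.60 = 13.17 mol
n/ν → G: 9.200, Z: 6.585; Z is limiting.
n(T) produced = (3/2) × 13.17 = 19.76 mol
Step 2:
n(T) available = 19.76 mol
n(A) = 578.0 / 118.70 = 4.869 mol
n/ν → T: 6.587, A: 4.869; A is limiting.
n(B) = (1/1) × 4.869 = 4.869 mol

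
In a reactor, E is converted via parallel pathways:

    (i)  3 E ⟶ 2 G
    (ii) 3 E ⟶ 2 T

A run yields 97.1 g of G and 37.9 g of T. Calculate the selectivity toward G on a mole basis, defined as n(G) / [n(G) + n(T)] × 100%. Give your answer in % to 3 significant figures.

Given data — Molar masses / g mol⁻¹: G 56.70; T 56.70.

71.9 %

n(G) = 97.1 / 56.70 = 1.713 mol
n(T) = 37.9 / 56.70 = 0.6684 mol
selectivity = 1.713/(1.713+0.6684) × 100 = 71.93 %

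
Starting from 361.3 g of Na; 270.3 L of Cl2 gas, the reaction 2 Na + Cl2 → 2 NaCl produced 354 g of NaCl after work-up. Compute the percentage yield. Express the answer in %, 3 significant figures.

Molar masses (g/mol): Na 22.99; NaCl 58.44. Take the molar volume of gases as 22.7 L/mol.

38.5 %

n(Na) = 361.3 / 22.99 = 15.72 mol
n(Cl2) = 270.3 / 22.7 = 11.91 mol
n/ν → Na: 7.860, Cl2: 11.91; Na is limiting.
theoretical n(NaCl) = (2/2) × 15.72 = 15.72 mol → 918.7 g
% yield = 354 / 918.7 × 100 = 38.53 %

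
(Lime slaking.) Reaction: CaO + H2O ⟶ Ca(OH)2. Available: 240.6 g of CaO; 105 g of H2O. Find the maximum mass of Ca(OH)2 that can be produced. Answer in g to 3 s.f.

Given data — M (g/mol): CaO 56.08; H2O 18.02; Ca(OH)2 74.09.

n(CaO) = 240.6 / 56.08 = 4.290 mol
n(H2O) = 105.0 / 18.02 = 5.827 mol
n/ν for CaO = 4.290/1 = 4.290
n/ν for H2O = 5.827/1 = 5.827
Smallest n/ν is CaO → limiting reagent.
n(Ca(OH)2) = (1/1) × 4.290 = 4.290 mol
mass = 4.290 × 74.09 = 317.8 g

318 g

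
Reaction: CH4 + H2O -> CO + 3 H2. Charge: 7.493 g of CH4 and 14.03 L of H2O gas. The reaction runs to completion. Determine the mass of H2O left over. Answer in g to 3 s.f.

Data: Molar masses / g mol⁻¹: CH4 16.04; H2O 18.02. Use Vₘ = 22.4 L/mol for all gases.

n(CH4) = 7.493 / 16.04 = 0.4671 mol
n(H2O) = 14.03 / 22.4 = 0.6263 mol
n/ν → CH4: 0.4671, H2O: 0.6263; CH4 is limiting.
H2O consumed = (1/1) × 0.4671 = 0.4671 mol
H2O remaining = 0.6263 − 0.4671 = 0.1592 mol
mass = 0.1592 × 18.02 = 2.869 g

2.87 g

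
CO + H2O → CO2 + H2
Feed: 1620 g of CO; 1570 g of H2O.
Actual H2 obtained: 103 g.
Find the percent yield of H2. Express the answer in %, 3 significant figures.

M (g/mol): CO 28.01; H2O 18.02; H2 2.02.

88.2 %

n(CO) = 1620 / 28.01 = 57.84 mol
n(H2O) = 1570 / 18.02 = 87.13 mol
n/ν → CO: 57.84, H2O: 87.13; CO is limiting.
theoretical n(H2) = (1/1) × 57.84 = 57.84 mol → 116.8 g
% yield = 103 / 116.8 × 100 = 88.18 %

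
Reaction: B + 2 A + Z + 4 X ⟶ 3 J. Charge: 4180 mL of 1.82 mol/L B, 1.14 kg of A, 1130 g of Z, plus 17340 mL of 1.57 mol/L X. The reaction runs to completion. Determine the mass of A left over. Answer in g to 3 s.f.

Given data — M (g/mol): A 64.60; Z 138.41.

261 g

n(B) = 1.82 × 4180/1000 = 7.608 mol
n(A) = 1.140×1000 / 64.60 = 17.65 mol
n(Z) = 1130 / 138.41 = 8.164 mol
n(X) = 1.57 × 17340/1000 = 27.22 mol
n/ν for B = 7.608/1 = 7.608
n/ν for A = 17.65/2 = 8.825
n/ν for Z = 8.164/1 = 8.164
n/ν for X = 27.22/4 = 6.805
Smallest n/ν is X → limiting reagent.
A consumed = (2/4) × 27.22 = 13.61 mol
A remaining = 17.65 − 13.61 = 4.040 mol
mass = 4.040 × 64.60 = 261.0 g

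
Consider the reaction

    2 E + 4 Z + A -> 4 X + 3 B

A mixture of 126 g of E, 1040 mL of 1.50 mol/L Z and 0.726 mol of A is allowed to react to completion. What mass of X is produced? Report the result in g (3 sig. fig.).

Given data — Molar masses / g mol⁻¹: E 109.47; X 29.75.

46.4 g

n(E) = 126.0 / 109.47 = 1.151 mol
n(Z) = 1.50 × 1040/1000 = 1.560 mol
n(A) = 0.7260 mol
n/ν for E = 1.151/2 = 0.5755
n/ν for Z = 1.560/4 = 0.3900
n/ν for A = 0.7260/1 = 0.7260
Smallest n/ν is Z → limiting reagent.
n(X) = (4/4) × 1.560 = 1.560 mol
mass = 1.560 × 29.75 = 46.41 g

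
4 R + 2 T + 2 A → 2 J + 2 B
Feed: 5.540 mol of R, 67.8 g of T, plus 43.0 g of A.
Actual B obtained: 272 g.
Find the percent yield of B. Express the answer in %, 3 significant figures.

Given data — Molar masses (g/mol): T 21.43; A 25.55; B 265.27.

60.9 %

n(R) = 5.540 mol
n(T) = 67.80 / 21.43 = 3.164 mol
n(A) = 43.00 / 25.55 = 1.683 mol
n/ν for R = 5.540/4 = 1.385
n/ν for T = 3.164/2 = 1.582
n/ν for A = 1.683/2 = 0.8415
Smallest n/ν is A → limiting reagent.
theoretical n(B) = (2/2) × 1.683 = 1.683 mol → 446.4 g
% yield = 272 / 446.4 × 100 = 60.93 %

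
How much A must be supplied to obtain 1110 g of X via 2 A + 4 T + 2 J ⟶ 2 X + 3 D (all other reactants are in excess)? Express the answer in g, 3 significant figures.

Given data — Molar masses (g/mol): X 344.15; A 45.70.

n(X) = 1110 / 344.15 = 3.225 mol
n(A) = (2/2) × 3.225 = 3.225 mol
mass = 3.225 × 45.70 = 147.4 g

147 g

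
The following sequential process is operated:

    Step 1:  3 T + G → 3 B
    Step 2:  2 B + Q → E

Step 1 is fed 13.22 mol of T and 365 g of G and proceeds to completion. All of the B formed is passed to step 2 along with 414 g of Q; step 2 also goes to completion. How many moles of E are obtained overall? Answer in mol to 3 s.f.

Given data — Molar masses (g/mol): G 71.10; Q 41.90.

6.61 mol

Step 1:
n(T) = 13.22 mol
n(G) = 365.0 / 71.10 = 5.134 mol
n/ν for T = 13.22/3 = 4.407
n/ν for G = 5.134/1 = 5.134
Smallest n/ν is T → limiting reagent.
n(B) produced = (3/3) × 13.22 = 13.22 mol
Step 2:
n(B) available = 13.22 mol
n(Q) = 414.0 / 41.90 = 9.881 mol
n/ν for B = 13.22/2 = 6.610
n/ν for Q = 9.881/1 = 9.881
Smallest n/ν is B → limiting reagent.
n(E) = (1/2) × 13.22 = 6.610 mol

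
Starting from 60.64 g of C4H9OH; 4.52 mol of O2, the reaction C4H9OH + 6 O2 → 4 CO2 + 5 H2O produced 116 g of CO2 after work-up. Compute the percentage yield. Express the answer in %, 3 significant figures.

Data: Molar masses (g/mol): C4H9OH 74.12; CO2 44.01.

87.5 %

n(C4H9OH) = 60.64 / 74.12 = 0.8181 mol
n(O2) = 4.520 mol
n/ν → C4H9OH: 0.8181, O2: 0.7533; O2 is limiting.
theoretical n(CO2) = (4/6) × 4.520 = 3.013 mol → 132.6 g
% yield = 116 / 132.6 × 100 = 87.48 %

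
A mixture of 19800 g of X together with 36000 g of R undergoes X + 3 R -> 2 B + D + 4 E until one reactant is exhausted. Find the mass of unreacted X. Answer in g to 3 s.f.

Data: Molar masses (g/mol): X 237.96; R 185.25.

n(X) = 19800 / 237.96 = 83.21 mol
n(R) = 36000 / 185.25 = 194.3 mol
n/ν → X: 83.21, R: 64.77; R is limiting.
X consumed = (1/3) × 194.3 = 64.77 mol
X remaining = 83.21 − 64.77 = 18.44 mol
mass = 18.44 × 237.96 = 4388 g

4390 g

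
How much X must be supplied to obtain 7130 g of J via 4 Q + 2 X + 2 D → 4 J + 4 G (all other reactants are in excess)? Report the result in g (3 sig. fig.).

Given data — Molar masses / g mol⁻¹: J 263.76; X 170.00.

2300 g

n(J) = 7130 / 263.76 = 27.03 mol
n(X) = (2/4) × 27.03 = 13.52 mol
mass = 13.52 × 170.00 = 2298 g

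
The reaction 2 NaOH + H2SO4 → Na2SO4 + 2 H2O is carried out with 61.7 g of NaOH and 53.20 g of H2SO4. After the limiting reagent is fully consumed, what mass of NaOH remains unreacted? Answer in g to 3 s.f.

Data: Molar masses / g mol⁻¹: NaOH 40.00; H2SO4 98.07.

18.3 g

n(NaOH) = 61.70 / 40.00 = 1.543 mol
n(H2SO4) = 53.20 / 98.07 = 0.5425 mol
n/ν for NaOH = 1.543/2 = 0.7715
n/ν for H2SO4 = 0.5425/1 = 0.5425
Smallest n/ν is H2SO4 → limiting reagent.
NaOH consumed = (2/1) × 0.5425 = 1.085 mol
NaOH remaining = 1.543 − 1.085 = 0.4580 mol
mass = 0.4580 × 40.00 = 18.32 g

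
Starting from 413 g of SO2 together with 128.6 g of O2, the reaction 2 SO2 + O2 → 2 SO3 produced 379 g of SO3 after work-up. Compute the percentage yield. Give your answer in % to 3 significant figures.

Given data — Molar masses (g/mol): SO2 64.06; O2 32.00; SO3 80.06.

n(SO2) = 413.0 / 64.06 = 6.447 mol
n(O2) = 128.6 / 32.00 = 4.019 mol
n/ν for SO2 = 6.447/2 = 3.224
n/ν for O2 = 4.019/1 = 4.019
Smallest n/ν is SO2 → limiting reagent.
theoretical n(SO3) = (2/2) × 6.447 = 6.447 mol → 516.1 g
% yield = 379 / 516.1 × 100 = 73.44 %

73.4 %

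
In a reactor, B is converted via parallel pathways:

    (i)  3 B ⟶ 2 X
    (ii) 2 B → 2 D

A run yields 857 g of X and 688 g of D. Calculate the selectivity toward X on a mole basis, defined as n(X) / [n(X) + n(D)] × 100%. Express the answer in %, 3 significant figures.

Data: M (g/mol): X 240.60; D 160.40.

n(X) = 857 / 240.60 = 3.562 mol
n(D) = 688 / 160.40 = 4.289 mol
selectivity = 3.562/(3.562+4.289) × 100 = 45.37 %

45.4 %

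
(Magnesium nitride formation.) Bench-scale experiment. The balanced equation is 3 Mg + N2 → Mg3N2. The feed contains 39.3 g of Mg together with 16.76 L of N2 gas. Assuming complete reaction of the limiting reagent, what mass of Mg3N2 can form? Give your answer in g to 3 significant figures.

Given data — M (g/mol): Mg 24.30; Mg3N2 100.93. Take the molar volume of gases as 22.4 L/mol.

54.4 g

n(Mg) = 39.30 / 24.30 = 1.617 mol
n(N2) = 16.76 / 22.4 = 0.7482 mol
n/ν for Mg = 1.617/3 = 0.5390
n/ν for N2 = 0.7482/1 = 0.7482
Smallest n/ν is Mg → limiting reagent.
n(Mg3N2) = (1/3) × 1.617 = 0.5390 mol
mass = 0.5390 × 100.93 = 54.40 g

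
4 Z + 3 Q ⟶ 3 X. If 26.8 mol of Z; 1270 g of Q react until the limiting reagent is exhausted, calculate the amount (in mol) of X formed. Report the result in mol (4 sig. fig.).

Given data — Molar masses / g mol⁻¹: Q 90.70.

n(Z) = 26.80 mol
n(Q) = 1270 / 90.70 = 14.00 mol
n/ν → Z: 6.700, Q: 4.667; Q is limiting.
n(X) = (3/3) × 14.00 = 14.00 mol

14.00 mol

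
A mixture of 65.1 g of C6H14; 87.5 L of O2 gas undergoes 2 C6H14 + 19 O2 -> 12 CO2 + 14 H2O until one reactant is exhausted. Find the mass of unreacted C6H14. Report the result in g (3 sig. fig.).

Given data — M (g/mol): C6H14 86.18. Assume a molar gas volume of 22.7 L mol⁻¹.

30.1 g

n(C6H14) = 65.10 / 86.18 = 0.7554 mol
n(O2) = 87.50 / 22.7 = 3.855 mol
n/ν → C6H14: 0.3777, O2: 0.2029; O2 is limiting.
C6H14 consumed = (2/19) × 3.855 = 0.4058 mol
C6H14 remaining = 0.7554 − 0.4058 = 0.3496 mol
mass = 0.3496 × 86.18 = 30.13 g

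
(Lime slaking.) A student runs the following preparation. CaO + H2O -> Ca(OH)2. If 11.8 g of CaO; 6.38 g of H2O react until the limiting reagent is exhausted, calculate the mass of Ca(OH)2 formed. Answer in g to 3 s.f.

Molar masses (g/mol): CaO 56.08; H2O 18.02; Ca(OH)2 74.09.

n(CaO) = 11.80 / 56.08 = 0.2104 mol
n(H2O) = 6.380 / 18.02 = 0.3541 mol
n/ν → CaO: 0.2104, H2O: 0.3541; CaO is limiting.
n(Ca(OH)2) = (1/1) × 0.2104 = 0.2104 mol
mass = 0.2104 × 74.09 = 15.59 g

15.6 g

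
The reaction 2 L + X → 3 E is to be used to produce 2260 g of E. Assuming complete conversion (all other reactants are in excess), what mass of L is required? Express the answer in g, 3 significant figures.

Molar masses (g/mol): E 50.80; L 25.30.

n(E) = 2260 / 50.80 = 44.49 mol
n(L) = (2/3) × 44.49 = 29.66 mol
mass = 29.66 × 25.30 = 750.4 g

750 g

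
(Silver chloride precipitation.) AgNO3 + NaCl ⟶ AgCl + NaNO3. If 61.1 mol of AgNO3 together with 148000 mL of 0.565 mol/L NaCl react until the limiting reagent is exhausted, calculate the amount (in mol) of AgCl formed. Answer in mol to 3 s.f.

n(AgNO3) = 61.10 mol
n(NaCl) = 0.565 × 148000/1000 = 83.62 mol
n/ν for AgNO3 = 61.10/1 = 61.10
n/ν for NaCl = 83.62/1 = 83.62
Smallest n/ν is AgNO3 → limiting reagent.
n(AgCl) = (1/1) × 61.10 = 61.10 mol

61.1 mol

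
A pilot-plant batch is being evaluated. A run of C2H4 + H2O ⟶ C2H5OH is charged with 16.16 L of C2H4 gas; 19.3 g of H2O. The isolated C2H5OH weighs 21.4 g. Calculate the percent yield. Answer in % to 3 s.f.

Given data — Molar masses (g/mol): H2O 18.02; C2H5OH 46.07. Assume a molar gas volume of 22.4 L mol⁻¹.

n(C2H4) = 16.16 / 22.4 = 0.7214 mol
n(H2O) = 19.30 / 18.02 = 1.071 mol
n/ν for C2H4 = 0.7214/1 = 0.7214
n/ν for H2O = 1.071/1 = 1.071
Smallest n/ν is C2H4 → limiting reagent.
theoretical n(C2H5OH) = (1/1) × 0.7214 = 0.7214 mol → 33.23 g
% yield = 21.4 / 33.23 × 100 = 64.40 %

64.4 %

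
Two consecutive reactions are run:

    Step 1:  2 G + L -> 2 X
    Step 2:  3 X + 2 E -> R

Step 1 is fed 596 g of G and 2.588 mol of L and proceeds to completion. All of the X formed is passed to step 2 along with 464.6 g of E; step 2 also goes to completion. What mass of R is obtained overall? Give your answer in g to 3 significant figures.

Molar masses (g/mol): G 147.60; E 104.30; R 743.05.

Step 1:
n(G) = 596.0 / 147.60 = 4.038 mol
n(L) = 2.588 mol
n/ν → G: 2.019, L: 2.588; G is limiting.
n(X) produced = (2/2) × 4.038 = 4.038 mol
Step 2:
n(X) available = 4.038 mol
n(E) = 464.6 / 104.30 = 4.454 mol
n/ν → X: 1.346, E: 2.227; X is limiting.
n(R) = (1/3) × 4.038 = 1.346 mol
mass = 1.346 × 743.05 = 1000 g

1000 g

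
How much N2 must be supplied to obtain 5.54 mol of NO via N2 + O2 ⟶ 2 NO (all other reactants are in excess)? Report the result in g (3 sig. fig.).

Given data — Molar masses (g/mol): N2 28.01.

n(NO) = 5.540 mol
n(N2) = (1/2) × 5.540 = 2.770 mol
mass = 2.770 × 28.01 = 77.59 g

77.6 g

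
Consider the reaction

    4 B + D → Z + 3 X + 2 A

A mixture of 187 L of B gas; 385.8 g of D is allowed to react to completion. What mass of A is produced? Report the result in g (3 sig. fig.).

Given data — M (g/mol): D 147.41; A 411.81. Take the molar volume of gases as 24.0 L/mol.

1600 g

n(B) = 187.0 / 24.0 = 7.792 mol
n(D) = 385.8 / 147.41 = 2.617 mol
n/ν for B = 7.792/4 = 1.948
n/ν for D = 2.617/1 = 2.617
Smallest n/ν is B → limiting reagent.
n(A) = (2/4) × 7.792 = 3.896 mol
mass = 3.896 × 411.81 = 1604 g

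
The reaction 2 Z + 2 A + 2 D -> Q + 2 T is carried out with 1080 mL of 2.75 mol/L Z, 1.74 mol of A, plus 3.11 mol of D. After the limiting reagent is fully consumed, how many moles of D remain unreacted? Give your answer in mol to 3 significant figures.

n(Z) = 2.75 × 1080/1000 = 2.970 mol
n(A) = 1.740 mol
n(D) = 3.110 mol
n/ν → Z: 1.485, A: 0.8700, D: 1.555; A is limiting.
D consumed = (2/2) × 1.740 = 1.740 mol
D remaining = 3.110 − 1.740 = 1.370 mol

1.37 mol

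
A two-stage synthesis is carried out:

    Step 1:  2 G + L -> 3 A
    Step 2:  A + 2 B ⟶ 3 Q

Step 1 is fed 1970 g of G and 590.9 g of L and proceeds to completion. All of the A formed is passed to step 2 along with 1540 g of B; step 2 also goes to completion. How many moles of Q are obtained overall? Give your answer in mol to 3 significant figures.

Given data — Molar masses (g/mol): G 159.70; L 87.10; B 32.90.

55.5 mol

Step 1:
n(G) = 1970 / 159.70 = 12.34 mol
n(L) = 590.9 / 87.10 = 6.784 mol
n/ν for G = 12.34/2 = 6.170
n/ν for L = 6.784/1 = 6.784
Smallest n/ν is G → limiting reagent.
n(A) produced = (3/2) × 12.34 = 18.51 mol
Step 2:
n(A) available = 18.51 mol
n(B) = 1540 / 32.90 = 46.81 mol
n/ν for A = 18.51/1 = 18.51
n/ν for B = 46.81/2 = 23.41
Smallest n/ν is A → limiting reagent.
n(Q) = (3/1) × 18.51 = 55.53 mol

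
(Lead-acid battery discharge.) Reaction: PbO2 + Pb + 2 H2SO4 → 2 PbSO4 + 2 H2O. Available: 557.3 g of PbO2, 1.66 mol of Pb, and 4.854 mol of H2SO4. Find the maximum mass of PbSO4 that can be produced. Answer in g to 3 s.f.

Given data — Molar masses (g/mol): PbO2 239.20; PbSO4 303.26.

1010 g

n(PbO2) = 557.3 / 239.20 = 2.330 mol
n(Pb) = 1.660 mol
n(H2SO4) = 4.854 mol
n/ν → PbO2: 2.330, Pb: 1.660, H2SO4: 2.427; Pb is limiting.
n(PbSO4) = (2/1) × 1.660 = 3.320 mol
mass = 3.320 × 303.26 = 1007 g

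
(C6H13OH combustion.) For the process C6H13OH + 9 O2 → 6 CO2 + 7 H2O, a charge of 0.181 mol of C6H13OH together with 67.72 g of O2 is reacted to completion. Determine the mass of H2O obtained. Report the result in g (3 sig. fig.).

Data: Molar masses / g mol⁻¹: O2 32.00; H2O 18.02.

22.8 g

n(C6H13OH) = 0.1810 mol
n(O2) = 67.72 / 32.00 = 2.116 mol
n/ν for C6H13OH = 0.1810/1 = 0.1810
n/ν for O2 = 2.116/9 = 0.2351
Smallest n/ν is C6H13OH → limiting reagent.
n(H2O) = (7/1) × 0.1810 = 1.267 mol
mass = 1.267 × 18.02 = 22.83 g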